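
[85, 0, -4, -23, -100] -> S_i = Random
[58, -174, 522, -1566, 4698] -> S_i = 58*-3^i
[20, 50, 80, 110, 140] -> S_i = 20 + 30*i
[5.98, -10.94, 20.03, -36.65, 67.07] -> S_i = 5.98*(-1.83)^i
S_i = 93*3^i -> [93, 279, 837, 2511, 7533]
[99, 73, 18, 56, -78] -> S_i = Random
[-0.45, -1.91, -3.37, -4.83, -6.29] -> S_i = -0.45 + -1.46*i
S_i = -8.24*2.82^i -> [-8.24, -23.24, -65.53, -184.79, -521.1]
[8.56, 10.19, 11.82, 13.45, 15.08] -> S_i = 8.56 + 1.63*i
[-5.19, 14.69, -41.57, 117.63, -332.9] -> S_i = -5.19*(-2.83)^i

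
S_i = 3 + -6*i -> [3, -3, -9, -15, -21]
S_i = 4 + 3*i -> [4, 7, 10, 13, 16]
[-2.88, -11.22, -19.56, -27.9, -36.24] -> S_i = -2.88 + -8.34*i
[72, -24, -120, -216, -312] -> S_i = 72 + -96*i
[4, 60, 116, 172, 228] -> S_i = 4 + 56*i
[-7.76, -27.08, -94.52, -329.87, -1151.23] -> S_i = -7.76*3.49^i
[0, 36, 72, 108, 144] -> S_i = 0 + 36*i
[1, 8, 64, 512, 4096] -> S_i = 1*8^i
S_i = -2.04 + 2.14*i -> [-2.04, 0.1, 2.24, 4.38, 6.52]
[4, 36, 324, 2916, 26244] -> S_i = 4*9^i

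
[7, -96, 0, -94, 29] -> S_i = Random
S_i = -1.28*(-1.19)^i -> [-1.28, 1.52, -1.81, 2.16, -2.57]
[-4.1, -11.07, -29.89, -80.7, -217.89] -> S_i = -4.10*2.70^i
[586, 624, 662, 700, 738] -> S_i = 586 + 38*i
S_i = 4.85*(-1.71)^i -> [4.85, -8.29, 14.18, -24.25, 41.47]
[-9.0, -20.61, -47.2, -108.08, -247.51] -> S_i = -9.00*2.29^i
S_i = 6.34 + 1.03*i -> [6.34, 7.37, 8.4, 9.43, 10.46]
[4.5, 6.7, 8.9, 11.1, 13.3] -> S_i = 4.50 + 2.20*i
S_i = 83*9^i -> [83, 747, 6723, 60507, 544563]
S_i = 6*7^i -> [6, 42, 294, 2058, 14406]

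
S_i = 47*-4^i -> [47, -188, 752, -3008, 12032]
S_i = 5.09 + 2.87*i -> [5.09, 7.96, 10.83, 13.7, 16.57]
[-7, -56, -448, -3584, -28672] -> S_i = -7*8^i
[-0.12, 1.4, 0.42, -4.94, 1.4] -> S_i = Random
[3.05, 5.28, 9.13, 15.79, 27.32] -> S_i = 3.05*1.73^i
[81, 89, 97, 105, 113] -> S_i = 81 + 8*i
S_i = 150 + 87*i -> [150, 237, 324, 411, 498]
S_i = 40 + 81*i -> [40, 121, 202, 283, 364]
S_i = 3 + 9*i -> [3, 12, 21, 30, 39]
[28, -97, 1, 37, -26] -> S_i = Random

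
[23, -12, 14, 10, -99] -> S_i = Random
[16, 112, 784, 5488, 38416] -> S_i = 16*7^i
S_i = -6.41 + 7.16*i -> [-6.41, 0.75, 7.91, 15.07, 22.23]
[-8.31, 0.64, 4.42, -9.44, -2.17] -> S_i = Random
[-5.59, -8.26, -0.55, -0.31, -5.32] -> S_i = Random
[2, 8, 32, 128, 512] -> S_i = 2*4^i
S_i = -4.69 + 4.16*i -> [-4.69, -0.53, 3.63, 7.79, 11.95]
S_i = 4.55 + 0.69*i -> [4.55, 5.24, 5.93, 6.62, 7.31]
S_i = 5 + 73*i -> [5, 78, 151, 224, 297]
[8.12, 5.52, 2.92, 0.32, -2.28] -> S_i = 8.12 + -2.60*i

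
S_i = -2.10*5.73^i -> [-2.1, -12.03, -68.95, -395.08, -2263.8]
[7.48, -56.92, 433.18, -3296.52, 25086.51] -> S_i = 7.48*(-7.61)^i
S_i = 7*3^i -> [7, 21, 63, 189, 567]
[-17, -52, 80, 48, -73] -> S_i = Random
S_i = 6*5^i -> [6, 30, 150, 750, 3750]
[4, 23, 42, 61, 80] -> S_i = 4 + 19*i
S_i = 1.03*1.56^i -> [1.03, 1.61, 2.51, 3.91, 6.1]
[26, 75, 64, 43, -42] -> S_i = Random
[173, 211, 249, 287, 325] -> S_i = 173 + 38*i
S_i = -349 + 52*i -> [-349, -297, -245, -193, -141]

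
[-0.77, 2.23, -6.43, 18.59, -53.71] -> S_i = -0.77*(-2.89)^i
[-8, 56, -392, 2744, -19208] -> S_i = -8*-7^i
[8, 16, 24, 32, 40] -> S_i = 8 + 8*i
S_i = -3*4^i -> [-3, -12, -48, -192, -768]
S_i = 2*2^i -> [2, 4, 8, 16, 32]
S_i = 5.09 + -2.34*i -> [5.09, 2.75, 0.41, -1.93, -4.27]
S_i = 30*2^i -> [30, 60, 120, 240, 480]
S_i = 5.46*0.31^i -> [5.46, 1.69, 0.52, 0.16, 0.05]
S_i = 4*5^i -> [4, 20, 100, 500, 2500]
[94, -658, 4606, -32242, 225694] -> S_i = 94*-7^i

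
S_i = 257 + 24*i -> [257, 281, 305, 329, 353]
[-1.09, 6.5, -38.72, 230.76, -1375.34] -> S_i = -1.09*(-5.96)^i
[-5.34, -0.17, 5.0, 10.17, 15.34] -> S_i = -5.34 + 5.17*i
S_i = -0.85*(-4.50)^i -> [-0.85, 3.82, -17.21, 77.46, -348.55]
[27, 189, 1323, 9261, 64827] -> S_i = 27*7^i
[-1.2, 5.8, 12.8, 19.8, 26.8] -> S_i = -1.20 + 7.00*i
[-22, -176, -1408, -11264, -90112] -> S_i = -22*8^i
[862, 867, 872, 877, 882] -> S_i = 862 + 5*i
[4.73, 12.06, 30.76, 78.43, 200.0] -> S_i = 4.73*2.55^i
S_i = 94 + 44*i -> [94, 138, 182, 226, 270]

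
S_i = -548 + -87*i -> [-548, -635, -722, -809, -896]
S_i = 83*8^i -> [83, 664, 5312, 42496, 339968]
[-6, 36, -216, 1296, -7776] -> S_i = -6*-6^i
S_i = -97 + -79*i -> [-97, -176, -255, -334, -413]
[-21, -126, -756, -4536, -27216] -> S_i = -21*6^i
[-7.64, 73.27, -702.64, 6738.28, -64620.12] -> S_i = -7.64*(-9.59)^i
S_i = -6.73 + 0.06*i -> [-6.73, -6.67, -6.61, -6.55, -6.49]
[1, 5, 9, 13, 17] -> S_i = 1 + 4*i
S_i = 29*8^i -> [29, 232, 1856, 14848, 118784]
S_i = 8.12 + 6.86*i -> [8.12, 14.98, 21.84, 28.7, 35.56]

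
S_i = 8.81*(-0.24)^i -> [8.81, -2.11, 0.51, -0.12, 0.03]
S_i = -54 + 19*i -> [-54, -35, -16, 3, 22]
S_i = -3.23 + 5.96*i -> [-3.23, 2.73, 8.69, 14.65, 20.61]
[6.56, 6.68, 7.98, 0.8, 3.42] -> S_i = Random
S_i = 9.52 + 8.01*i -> [9.52, 17.53, 25.54, 33.55, 41.56]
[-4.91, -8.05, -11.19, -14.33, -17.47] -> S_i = -4.91 + -3.14*i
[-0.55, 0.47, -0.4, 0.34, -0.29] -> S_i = -0.55*(-0.85)^i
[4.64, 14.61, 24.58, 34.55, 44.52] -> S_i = 4.64 + 9.97*i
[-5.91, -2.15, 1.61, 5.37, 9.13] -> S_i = -5.91 + 3.76*i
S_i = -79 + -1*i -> [-79, -80, -81, -82, -83]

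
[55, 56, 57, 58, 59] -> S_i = 55 + 1*i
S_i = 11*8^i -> [11, 88, 704, 5632, 45056]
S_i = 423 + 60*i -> [423, 483, 543, 603, 663]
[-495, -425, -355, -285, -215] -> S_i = -495 + 70*i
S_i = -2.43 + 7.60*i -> [-2.43, 5.17, 12.77, 20.37, 27.97]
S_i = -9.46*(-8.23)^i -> [-9.46, 77.86, -640.75, 5273.4, -43400.07]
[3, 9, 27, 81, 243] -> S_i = 3*3^i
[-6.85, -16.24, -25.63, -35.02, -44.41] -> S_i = -6.85 + -9.39*i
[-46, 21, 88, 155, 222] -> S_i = -46 + 67*i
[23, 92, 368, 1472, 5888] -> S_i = 23*4^i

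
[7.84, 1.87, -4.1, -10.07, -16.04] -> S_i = 7.84 + -5.97*i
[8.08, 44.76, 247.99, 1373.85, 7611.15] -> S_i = 8.08*5.54^i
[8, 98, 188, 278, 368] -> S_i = 8 + 90*i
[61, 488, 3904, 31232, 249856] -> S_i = 61*8^i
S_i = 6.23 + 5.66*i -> [6.23, 11.89, 17.55, 23.21, 28.87]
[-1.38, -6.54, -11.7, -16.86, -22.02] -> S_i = -1.38 + -5.16*i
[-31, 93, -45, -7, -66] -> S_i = Random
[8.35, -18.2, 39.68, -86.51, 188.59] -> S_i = 8.35*(-2.18)^i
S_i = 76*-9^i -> [76, -684, 6156, -55404, 498636]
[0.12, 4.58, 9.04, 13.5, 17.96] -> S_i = 0.12 + 4.46*i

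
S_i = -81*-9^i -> [-81, 729, -6561, 59049, -531441]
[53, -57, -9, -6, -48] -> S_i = Random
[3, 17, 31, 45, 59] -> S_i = 3 + 14*i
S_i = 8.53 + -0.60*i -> [8.53, 7.93, 7.33, 6.73, 6.13]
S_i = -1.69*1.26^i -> [-1.69, -2.13, -2.68, -3.38, -4.26]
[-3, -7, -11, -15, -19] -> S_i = -3 + -4*i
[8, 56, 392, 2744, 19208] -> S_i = 8*7^i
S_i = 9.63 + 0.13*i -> [9.63, 9.76, 9.89, 10.02, 10.15]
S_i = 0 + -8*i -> [0, -8, -16, -24, -32]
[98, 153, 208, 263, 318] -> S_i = 98 + 55*i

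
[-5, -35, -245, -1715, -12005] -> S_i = -5*7^i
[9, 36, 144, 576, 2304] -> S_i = 9*4^i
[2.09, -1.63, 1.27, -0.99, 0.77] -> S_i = 2.09*(-0.78)^i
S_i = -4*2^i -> [-4, -8, -16, -32, -64]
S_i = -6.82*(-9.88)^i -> [-6.82, 67.38, -665.73, 6577.41, -64984.85]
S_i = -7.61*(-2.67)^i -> [-7.61, 20.32, -54.25, 144.85, -386.75]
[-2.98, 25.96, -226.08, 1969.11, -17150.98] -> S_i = -2.98*(-8.71)^i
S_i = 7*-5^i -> [7, -35, 175, -875, 4375]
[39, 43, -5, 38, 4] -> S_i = Random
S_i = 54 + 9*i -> [54, 63, 72, 81, 90]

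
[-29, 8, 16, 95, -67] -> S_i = Random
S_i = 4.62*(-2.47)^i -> [4.62, -11.41, 28.19, -69.62, 171.96]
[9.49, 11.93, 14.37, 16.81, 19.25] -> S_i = 9.49 + 2.44*i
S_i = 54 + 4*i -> [54, 58, 62, 66, 70]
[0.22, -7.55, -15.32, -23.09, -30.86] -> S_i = 0.22 + -7.77*i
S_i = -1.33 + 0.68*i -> [-1.33, -0.65, 0.03, 0.71, 1.39]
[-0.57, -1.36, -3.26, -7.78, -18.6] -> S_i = -0.57*2.39^i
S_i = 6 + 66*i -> [6, 72, 138, 204, 270]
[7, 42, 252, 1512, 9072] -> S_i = 7*6^i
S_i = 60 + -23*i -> [60, 37, 14, -9, -32]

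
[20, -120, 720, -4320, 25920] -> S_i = 20*-6^i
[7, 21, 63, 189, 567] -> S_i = 7*3^i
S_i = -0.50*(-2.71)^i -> [-0.5, 1.36, -3.67, 9.95, -26.97]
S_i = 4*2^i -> [4, 8, 16, 32, 64]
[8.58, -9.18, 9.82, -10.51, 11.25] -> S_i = 8.58*(-1.07)^i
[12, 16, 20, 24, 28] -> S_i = 12 + 4*i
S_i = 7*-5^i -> [7, -35, 175, -875, 4375]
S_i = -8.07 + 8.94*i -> [-8.07, 0.87, 9.81, 18.75, 27.69]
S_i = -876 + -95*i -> [-876, -971, -1066, -1161, -1256]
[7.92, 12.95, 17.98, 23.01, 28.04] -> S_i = 7.92 + 5.03*i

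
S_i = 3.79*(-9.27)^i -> [3.79, -35.13, 325.69, -3019.11, 27987.12]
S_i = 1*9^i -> [1, 9, 81, 729, 6561]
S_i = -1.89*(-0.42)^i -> [-1.89, 0.79, -0.33, 0.14, -0.06]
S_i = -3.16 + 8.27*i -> [-3.16, 5.11, 13.38, 21.65, 29.92]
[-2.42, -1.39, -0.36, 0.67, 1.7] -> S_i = -2.42 + 1.03*i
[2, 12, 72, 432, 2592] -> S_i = 2*6^i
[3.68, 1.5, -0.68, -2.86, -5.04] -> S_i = 3.68 + -2.18*i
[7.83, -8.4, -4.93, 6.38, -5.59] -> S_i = Random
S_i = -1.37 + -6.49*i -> [-1.37, -7.86, -14.35, -20.84, -27.33]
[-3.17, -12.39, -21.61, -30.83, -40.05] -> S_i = -3.17 + -9.22*i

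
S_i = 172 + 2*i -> [172, 174, 176, 178, 180]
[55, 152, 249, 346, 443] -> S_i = 55 + 97*i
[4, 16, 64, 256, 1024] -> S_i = 4*4^i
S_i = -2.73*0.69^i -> [-2.73, -1.88, -1.3, -0.9, -0.62]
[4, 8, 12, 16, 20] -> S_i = 4 + 4*i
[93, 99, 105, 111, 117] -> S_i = 93 + 6*i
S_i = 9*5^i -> [9, 45, 225, 1125, 5625]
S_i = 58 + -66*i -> [58, -8, -74, -140, -206]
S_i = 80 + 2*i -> [80, 82, 84, 86, 88]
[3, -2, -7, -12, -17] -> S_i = 3 + -5*i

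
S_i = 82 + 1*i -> [82, 83, 84, 85, 86]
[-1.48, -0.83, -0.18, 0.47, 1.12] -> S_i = -1.48 + 0.65*i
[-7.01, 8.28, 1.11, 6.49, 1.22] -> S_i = Random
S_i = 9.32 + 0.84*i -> [9.32, 10.16, 11.0, 11.84, 12.68]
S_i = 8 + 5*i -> [8, 13, 18, 23, 28]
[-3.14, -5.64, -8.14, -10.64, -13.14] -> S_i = -3.14 + -2.50*i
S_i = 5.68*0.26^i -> [5.68, 1.48, 0.38, 0.1, 0.03]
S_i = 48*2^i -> [48, 96, 192, 384, 768]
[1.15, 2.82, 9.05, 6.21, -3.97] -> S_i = Random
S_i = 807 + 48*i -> [807, 855, 903, 951, 999]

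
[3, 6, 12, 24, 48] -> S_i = 3*2^i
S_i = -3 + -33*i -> [-3, -36, -69, -102, -135]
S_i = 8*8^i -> [8, 64, 512, 4096, 32768]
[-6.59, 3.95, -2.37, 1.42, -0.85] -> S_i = -6.59*(-0.60)^i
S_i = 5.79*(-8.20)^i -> [5.79, -47.48, 389.32, -3192.42, 26177.85]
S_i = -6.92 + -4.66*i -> [-6.92, -11.58, -16.24, -20.9, -25.56]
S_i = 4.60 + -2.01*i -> [4.6, 2.59, 0.58, -1.43, -3.44]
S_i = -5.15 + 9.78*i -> [-5.15, 4.63, 14.41, 24.19, 33.97]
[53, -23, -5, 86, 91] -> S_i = Random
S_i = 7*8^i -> [7, 56, 448, 3584, 28672]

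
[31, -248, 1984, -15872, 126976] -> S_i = 31*-8^i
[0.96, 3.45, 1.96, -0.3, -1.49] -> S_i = Random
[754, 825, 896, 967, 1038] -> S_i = 754 + 71*i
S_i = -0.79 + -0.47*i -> [-0.79, -1.26, -1.73, -2.2, -2.67]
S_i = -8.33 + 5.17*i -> [-8.33, -3.16, 2.01, 7.18, 12.35]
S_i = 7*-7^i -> [7, -49, 343, -2401, 16807]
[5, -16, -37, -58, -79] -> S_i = 5 + -21*i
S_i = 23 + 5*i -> [23, 28, 33, 38, 43]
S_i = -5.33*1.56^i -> [-5.33, -8.31, -12.97, -20.23, -31.57]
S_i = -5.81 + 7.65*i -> [-5.81, 1.84, 9.49, 17.14, 24.79]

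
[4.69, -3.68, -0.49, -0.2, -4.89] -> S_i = Random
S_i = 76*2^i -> [76, 152, 304, 608, 1216]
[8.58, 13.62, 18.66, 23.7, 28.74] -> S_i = 8.58 + 5.04*i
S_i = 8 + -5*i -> [8, 3, -2, -7, -12]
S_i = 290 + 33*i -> [290, 323, 356, 389, 422]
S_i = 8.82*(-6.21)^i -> [8.82, -54.77, 340.14, -2112.24, 13117.01]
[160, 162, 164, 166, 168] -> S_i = 160 + 2*i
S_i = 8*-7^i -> [8, -56, 392, -2744, 19208]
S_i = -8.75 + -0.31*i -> [-8.75, -9.06, -9.37, -9.68, -9.99]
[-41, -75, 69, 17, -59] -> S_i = Random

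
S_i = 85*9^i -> [85, 765, 6885, 61965, 557685]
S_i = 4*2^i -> [4, 8, 16, 32, 64]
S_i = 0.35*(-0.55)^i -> [0.35, -0.19, 0.11, -0.06, 0.03]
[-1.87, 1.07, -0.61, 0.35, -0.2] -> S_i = -1.87*(-0.57)^i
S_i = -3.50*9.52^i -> [-3.5, -33.32, -317.21, -3019.8, -28748.54]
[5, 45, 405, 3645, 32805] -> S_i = 5*9^i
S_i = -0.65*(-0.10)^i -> [-0.65, 0.06, -0.01, 0.0, -0.0]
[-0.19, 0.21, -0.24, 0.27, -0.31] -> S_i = -0.19*(-1.13)^i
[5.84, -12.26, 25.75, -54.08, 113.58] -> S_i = 5.84*(-2.10)^i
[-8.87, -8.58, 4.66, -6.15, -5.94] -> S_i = Random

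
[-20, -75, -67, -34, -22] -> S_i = Random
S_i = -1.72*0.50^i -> [-1.72, -0.86, -0.43, -0.22, -0.11]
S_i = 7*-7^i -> [7, -49, 343, -2401, 16807]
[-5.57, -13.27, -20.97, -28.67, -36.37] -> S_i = -5.57 + -7.70*i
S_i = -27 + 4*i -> [-27, -23, -19, -15, -11]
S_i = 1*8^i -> [1, 8, 64, 512, 4096]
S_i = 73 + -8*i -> [73, 65, 57, 49, 41]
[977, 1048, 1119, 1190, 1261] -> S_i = 977 + 71*i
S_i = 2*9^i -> [2, 18, 162, 1458, 13122]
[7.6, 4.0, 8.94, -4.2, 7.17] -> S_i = Random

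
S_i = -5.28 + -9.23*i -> [-5.28, -14.51, -23.74, -32.97, -42.2]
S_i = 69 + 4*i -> [69, 73, 77, 81, 85]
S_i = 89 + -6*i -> [89, 83, 77, 71, 65]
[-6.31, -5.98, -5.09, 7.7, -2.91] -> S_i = Random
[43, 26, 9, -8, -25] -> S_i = 43 + -17*i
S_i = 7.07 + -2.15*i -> [7.07, 4.92, 2.77, 0.62, -1.53]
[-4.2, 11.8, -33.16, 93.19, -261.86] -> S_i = -4.20*(-2.81)^i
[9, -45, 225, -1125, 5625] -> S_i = 9*-5^i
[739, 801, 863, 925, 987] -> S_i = 739 + 62*i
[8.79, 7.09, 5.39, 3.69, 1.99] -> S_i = 8.79 + -1.70*i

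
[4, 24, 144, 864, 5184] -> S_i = 4*6^i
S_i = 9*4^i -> [9, 36, 144, 576, 2304]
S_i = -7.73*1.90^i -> [-7.73, -14.69, -27.91, -53.02, -100.74]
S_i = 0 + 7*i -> [0, 7, 14, 21, 28]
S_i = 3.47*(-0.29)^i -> [3.47, -1.01, 0.29, -0.08, 0.02]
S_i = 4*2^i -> [4, 8, 16, 32, 64]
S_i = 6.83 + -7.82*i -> [6.83, -0.99, -8.81, -16.63, -24.45]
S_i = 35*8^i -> [35, 280, 2240, 17920, 143360]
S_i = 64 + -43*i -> [64, 21, -22, -65, -108]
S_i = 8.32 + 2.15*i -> [8.32, 10.47, 12.62, 14.77, 16.92]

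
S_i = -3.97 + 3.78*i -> [-3.97, -0.19, 3.59, 7.37, 11.15]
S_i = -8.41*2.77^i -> [-8.41, -23.3, -64.53, -178.75, -495.13]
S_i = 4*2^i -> [4, 8, 16, 32, 64]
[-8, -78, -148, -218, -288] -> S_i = -8 + -70*i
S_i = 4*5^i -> [4, 20, 100, 500, 2500]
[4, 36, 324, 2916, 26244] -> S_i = 4*9^i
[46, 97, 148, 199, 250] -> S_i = 46 + 51*i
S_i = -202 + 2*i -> [-202, -200, -198, -196, -194]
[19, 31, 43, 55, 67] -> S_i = 19 + 12*i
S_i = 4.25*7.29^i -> [4.25, 30.98, 225.86, 1646.54, 12003.26]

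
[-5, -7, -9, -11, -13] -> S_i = -5 + -2*i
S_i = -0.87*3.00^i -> [-0.87, -2.61, -7.83, -23.49, -70.47]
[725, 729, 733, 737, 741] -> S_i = 725 + 4*i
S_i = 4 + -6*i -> [4, -2, -8, -14, -20]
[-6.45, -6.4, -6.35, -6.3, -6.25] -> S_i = -6.45 + 0.05*i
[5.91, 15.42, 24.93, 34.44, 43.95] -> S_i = 5.91 + 9.51*i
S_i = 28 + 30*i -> [28, 58, 88, 118, 148]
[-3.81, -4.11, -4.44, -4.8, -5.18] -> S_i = -3.81*1.08^i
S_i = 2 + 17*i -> [2, 19, 36, 53, 70]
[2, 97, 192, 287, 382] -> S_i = 2 + 95*i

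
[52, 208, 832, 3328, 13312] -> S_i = 52*4^i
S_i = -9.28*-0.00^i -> [-9.28, 0.0, -0.0, 0.0, -0.0]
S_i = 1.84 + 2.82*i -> [1.84, 4.66, 7.48, 10.3, 13.12]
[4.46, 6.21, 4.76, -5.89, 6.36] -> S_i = Random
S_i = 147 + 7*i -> [147, 154, 161, 168, 175]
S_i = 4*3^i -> [4, 12, 36, 108, 324]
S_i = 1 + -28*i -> [1, -27, -55, -83, -111]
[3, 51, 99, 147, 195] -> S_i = 3 + 48*i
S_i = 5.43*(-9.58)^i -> [5.43, -52.02, 498.35, -4774.15, 45736.39]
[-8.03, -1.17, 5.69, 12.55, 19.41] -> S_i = -8.03 + 6.86*i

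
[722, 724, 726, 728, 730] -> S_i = 722 + 2*i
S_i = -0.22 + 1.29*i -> [-0.22, 1.07, 2.36, 3.65, 4.94]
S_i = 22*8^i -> [22, 176, 1408, 11264, 90112]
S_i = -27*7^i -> [-27, -189, -1323, -9261, -64827]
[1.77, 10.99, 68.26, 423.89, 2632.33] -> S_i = 1.77*6.21^i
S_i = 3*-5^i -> [3, -15, 75, -375, 1875]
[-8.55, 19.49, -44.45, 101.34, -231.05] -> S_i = -8.55*(-2.28)^i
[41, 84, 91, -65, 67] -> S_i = Random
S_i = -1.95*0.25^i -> [-1.95, -0.49, -0.12, -0.03, -0.01]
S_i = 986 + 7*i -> [986, 993, 1000, 1007, 1014]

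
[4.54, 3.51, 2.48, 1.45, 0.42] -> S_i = 4.54 + -1.03*i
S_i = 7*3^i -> [7, 21, 63, 189, 567]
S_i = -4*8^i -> [-4, -32, -256, -2048, -16384]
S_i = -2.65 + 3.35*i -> [-2.65, 0.7, 4.05, 7.4, 10.75]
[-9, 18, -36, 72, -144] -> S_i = -9*-2^i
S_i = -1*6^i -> [-1, -6, -36, -216, -1296]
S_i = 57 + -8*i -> [57, 49, 41, 33, 25]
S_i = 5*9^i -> [5, 45, 405, 3645, 32805]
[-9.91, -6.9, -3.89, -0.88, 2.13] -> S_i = -9.91 + 3.01*i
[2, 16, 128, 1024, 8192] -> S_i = 2*8^i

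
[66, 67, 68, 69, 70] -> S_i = 66 + 1*i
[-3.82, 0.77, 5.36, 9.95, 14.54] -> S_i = -3.82 + 4.59*i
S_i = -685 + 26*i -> [-685, -659, -633, -607, -581]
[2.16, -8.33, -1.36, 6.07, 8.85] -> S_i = Random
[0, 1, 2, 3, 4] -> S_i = 0 + 1*i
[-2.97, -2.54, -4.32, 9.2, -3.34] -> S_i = Random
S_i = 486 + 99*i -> [486, 585, 684, 783, 882]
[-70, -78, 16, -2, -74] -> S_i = Random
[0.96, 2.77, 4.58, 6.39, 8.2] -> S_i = 0.96 + 1.81*i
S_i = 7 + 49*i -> [7, 56, 105, 154, 203]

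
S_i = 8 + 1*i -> [8, 9, 10, 11, 12]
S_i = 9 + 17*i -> [9, 26, 43, 60, 77]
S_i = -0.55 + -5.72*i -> [-0.55, -6.27, -11.99, -17.71, -23.43]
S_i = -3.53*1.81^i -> [-3.53, -6.39, -11.56, -20.93, -37.89]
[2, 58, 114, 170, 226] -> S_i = 2 + 56*i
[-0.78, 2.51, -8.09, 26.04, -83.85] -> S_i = -0.78*(-3.22)^i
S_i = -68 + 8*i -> [-68, -60, -52, -44, -36]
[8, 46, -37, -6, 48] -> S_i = Random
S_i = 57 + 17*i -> [57, 74, 91, 108, 125]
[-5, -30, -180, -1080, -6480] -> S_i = -5*6^i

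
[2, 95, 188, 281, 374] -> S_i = 2 + 93*i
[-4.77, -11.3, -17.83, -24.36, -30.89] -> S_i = -4.77 + -6.53*i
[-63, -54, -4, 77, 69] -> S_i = Random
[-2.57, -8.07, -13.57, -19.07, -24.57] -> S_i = -2.57 + -5.50*i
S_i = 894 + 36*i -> [894, 930, 966, 1002, 1038]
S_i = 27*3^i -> [27, 81, 243, 729, 2187]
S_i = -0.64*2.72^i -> [-0.64, -1.74, -4.73, -12.88, -35.03]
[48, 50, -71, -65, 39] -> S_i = Random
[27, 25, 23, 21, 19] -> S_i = 27 + -2*i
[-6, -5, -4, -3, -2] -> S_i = -6 + 1*i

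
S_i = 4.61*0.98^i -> [4.61, 4.52, 4.43, 4.34, 4.25]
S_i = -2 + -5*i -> [-2, -7, -12, -17, -22]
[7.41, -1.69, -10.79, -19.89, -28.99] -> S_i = 7.41 + -9.10*i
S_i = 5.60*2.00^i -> [5.6, 11.2, 22.4, 44.8, 89.6]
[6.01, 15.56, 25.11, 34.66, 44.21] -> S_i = 6.01 + 9.55*i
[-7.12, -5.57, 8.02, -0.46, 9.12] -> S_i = Random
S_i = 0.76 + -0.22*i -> [0.76, 0.54, 0.32, 0.1, -0.12]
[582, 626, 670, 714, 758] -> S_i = 582 + 44*i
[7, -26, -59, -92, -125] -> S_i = 7 + -33*i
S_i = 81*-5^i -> [81, -405, 2025, -10125, 50625]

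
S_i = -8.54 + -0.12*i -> [-8.54, -8.66, -8.78, -8.9, -9.02]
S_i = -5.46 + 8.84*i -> [-5.46, 3.38, 12.22, 21.06, 29.9]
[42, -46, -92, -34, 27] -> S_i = Random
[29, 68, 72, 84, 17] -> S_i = Random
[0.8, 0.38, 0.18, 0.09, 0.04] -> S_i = 0.80*0.48^i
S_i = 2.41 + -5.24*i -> [2.41, -2.83, -8.07, -13.31, -18.55]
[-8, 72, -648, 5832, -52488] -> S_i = -8*-9^i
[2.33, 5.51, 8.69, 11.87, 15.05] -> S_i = 2.33 + 3.18*i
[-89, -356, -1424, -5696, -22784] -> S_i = -89*4^i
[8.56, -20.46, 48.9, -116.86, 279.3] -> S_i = 8.56*(-2.39)^i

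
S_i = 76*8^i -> [76, 608, 4864, 38912, 311296]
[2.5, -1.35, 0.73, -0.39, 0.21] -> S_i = 2.50*(-0.54)^i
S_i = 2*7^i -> [2, 14, 98, 686, 4802]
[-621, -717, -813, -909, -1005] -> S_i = -621 + -96*i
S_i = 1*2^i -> [1, 2, 4, 8, 16]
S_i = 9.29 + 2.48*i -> [9.29, 11.77, 14.25, 16.73, 19.21]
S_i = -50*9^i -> [-50, -450, -4050, -36450, -328050]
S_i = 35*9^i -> [35, 315, 2835, 25515, 229635]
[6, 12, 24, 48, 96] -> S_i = 6*2^i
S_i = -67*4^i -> [-67, -268, -1072, -4288, -17152]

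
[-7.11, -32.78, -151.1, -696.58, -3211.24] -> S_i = -7.11*4.61^i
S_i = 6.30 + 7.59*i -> [6.3, 13.89, 21.48, 29.07, 36.66]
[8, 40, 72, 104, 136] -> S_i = 8 + 32*i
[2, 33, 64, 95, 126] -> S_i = 2 + 31*i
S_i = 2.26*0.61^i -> [2.26, 1.38, 0.84, 0.51, 0.31]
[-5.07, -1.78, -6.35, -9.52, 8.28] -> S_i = Random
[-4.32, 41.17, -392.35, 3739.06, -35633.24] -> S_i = -4.32*(-9.53)^i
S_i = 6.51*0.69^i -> [6.51, 4.49, 3.1, 2.14, 1.48]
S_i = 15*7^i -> [15, 105, 735, 5145, 36015]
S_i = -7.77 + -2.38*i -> [-7.77, -10.15, -12.53, -14.91, -17.29]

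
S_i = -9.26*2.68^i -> [-9.26, -24.82, -66.51, -178.24, -477.69]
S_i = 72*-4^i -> [72, -288, 1152, -4608, 18432]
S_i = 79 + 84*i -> [79, 163, 247, 331, 415]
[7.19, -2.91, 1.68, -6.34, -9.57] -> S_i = Random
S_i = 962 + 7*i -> [962, 969, 976, 983, 990]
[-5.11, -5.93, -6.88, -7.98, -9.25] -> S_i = -5.11*1.16^i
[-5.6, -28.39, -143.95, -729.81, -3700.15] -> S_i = -5.60*5.07^i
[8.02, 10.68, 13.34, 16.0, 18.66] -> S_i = 8.02 + 2.66*i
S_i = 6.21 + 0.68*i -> [6.21, 6.89, 7.57, 8.25, 8.93]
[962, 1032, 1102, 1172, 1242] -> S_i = 962 + 70*i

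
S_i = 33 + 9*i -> [33, 42, 51, 60, 69]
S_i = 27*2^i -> [27, 54, 108, 216, 432]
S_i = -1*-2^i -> [-1, 2, -4, 8, -16]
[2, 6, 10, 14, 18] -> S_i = 2 + 4*i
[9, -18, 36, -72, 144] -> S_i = 9*-2^i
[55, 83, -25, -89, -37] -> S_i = Random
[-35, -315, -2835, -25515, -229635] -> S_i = -35*9^i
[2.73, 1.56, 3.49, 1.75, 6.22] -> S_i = Random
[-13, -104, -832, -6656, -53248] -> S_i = -13*8^i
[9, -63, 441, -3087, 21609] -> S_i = 9*-7^i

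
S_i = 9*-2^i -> [9, -18, 36, -72, 144]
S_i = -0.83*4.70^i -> [-0.83, -3.9, -18.33, -86.17, -405.01]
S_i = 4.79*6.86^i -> [4.79, 32.86, 225.42, 1546.35, 10607.96]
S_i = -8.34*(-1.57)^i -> [-8.34, 13.09, -20.56, 32.27, -50.67]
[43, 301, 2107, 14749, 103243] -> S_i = 43*7^i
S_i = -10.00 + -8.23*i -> [-10.0, -18.23, -26.46, -34.69, -42.92]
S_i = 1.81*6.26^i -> [1.81, 11.33, 70.93, 444.02, 2779.56]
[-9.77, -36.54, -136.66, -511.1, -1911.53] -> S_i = -9.77*3.74^i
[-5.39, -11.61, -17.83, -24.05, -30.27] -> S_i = -5.39 + -6.22*i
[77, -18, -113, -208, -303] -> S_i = 77 + -95*i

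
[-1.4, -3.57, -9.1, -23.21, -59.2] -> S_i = -1.40*2.55^i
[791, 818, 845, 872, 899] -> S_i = 791 + 27*i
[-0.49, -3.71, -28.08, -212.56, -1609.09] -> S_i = -0.49*7.57^i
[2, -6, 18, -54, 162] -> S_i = 2*-3^i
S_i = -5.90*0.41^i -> [-5.9, -2.42, -0.99, -0.41, -0.17]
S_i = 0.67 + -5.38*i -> [0.67, -4.71, -10.09, -15.47, -20.85]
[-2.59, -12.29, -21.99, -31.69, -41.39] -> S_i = -2.59 + -9.70*i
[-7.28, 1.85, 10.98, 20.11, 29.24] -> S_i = -7.28 + 9.13*i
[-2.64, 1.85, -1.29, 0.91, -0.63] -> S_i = -2.64*(-0.70)^i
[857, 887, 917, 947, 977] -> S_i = 857 + 30*i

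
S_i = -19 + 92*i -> [-19, 73, 165, 257, 349]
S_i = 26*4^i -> [26, 104, 416, 1664, 6656]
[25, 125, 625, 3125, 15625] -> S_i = 25*5^i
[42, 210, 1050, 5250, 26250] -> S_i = 42*5^i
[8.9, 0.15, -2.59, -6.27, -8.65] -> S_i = Random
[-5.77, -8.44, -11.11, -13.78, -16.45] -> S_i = -5.77 + -2.67*i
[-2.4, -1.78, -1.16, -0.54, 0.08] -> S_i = -2.40 + 0.62*i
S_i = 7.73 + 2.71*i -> [7.73, 10.44, 13.15, 15.86, 18.57]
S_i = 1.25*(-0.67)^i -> [1.25, -0.84, 0.56, -0.38, 0.25]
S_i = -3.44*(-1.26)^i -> [-3.44, 4.33, -5.46, 6.88, -8.67]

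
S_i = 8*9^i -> [8, 72, 648, 5832, 52488]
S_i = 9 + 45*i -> [9, 54, 99, 144, 189]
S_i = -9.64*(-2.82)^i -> [-9.64, 27.18, -76.66, 216.18, -609.64]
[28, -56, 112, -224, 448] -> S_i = 28*-2^i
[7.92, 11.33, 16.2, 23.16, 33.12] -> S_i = 7.92*1.43^i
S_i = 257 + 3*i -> [257, 260, 263, 266, 269]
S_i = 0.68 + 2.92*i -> [0.68, 3.6, 6.52, 9.44, 12.36]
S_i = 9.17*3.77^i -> [9.17, 34.57, 130.33, 491.35, 1852.4]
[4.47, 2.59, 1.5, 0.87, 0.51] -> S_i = 4.47*0.58^i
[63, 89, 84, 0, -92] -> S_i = Random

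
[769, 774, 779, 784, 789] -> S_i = 769 + 5*i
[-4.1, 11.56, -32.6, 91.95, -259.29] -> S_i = -4.10*(-2.82)^i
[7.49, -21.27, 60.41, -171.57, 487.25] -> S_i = 7.49*(-2.84)^i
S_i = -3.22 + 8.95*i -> [-3.22, 5.73, 14.68, 23.63, 32.58]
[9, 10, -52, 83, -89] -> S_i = Random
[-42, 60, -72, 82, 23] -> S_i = Random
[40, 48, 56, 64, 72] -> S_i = 40 + 8*i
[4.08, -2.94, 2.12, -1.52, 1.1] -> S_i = 4.08*(-0.72)^i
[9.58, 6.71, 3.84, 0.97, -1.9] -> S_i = 9.58 + -2.87*i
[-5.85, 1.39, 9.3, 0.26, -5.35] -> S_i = Random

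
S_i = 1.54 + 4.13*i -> [1.54, 5.67, 9.8, 13.93, 18.06]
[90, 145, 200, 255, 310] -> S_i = 90 + 55*i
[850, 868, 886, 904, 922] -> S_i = 850 + 18*i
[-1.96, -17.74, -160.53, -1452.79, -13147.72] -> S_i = -1.96*9.05^i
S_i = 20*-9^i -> [20, -180, 1620, -14580, 131220]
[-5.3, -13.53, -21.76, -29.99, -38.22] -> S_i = -5.30 + -8.23*i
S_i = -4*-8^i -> [-4, 32, -256, 2048, -16384]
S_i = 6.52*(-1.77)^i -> [6.52, -11.54, 20.43, -36.15, 63.99]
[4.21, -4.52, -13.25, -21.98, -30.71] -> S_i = 4.21 + -8.73*i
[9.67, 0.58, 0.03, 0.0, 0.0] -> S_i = 9.67*0.06^i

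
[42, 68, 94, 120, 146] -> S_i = 42 + 26*i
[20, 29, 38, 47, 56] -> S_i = 20 + 9*i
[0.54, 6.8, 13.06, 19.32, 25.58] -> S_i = 0.54 + 6.26*i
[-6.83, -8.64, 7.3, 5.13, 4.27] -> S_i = Random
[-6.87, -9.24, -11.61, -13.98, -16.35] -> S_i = -6.87 + -2.37*i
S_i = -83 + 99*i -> [-83, 16, 115, 214, 313]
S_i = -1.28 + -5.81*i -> [-1.28, -7.09, -12.9, -18.71, -24.52]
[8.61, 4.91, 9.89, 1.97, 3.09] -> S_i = Random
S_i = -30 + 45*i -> [-30, 15, 60, 105, 150]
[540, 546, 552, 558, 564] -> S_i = 540 + 6*i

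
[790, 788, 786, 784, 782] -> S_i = 790 + -2*i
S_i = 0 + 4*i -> [0, 4, 8, 12, 16]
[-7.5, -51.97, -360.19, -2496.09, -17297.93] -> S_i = -7.50*6.93^i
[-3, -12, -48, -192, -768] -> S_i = -3*4^i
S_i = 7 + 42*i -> [7, 49, 91, 133, 175]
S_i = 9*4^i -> [9, 36, 144, 576, 2304]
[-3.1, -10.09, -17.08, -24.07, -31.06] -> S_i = -3.10 + -6.99*i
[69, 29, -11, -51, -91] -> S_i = 69 + -40*i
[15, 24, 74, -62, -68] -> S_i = Random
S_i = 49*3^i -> [49, 147, 441, 1323, 3969]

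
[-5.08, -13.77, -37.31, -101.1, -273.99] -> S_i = -5.08*2.71^i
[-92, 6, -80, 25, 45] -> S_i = Random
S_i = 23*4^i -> [23, 92, 368, 1472, 5888]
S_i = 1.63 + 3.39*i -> [1.63, 5.02, 8.41, 11.8, 15.19]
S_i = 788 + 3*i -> [788, 791, 794, 797, 800]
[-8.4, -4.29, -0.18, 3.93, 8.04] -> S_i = -8.40 + 4.11*i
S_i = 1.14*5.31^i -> [1.14, 6.05, 32.14, 170.68, 906.32]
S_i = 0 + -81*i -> [0, -81, -162, -243, -324]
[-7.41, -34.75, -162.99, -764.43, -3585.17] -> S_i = -7.41*4.69^i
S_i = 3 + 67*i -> [3, 70, 137, 204, 271]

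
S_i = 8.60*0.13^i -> [8.6, 1.12, 0.15, 0.02, 0.0]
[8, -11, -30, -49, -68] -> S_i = 8 + -19*i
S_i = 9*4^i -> [9, 36, 144, 576, 2304]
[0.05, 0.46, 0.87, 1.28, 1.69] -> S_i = 0.05 + 0.41*i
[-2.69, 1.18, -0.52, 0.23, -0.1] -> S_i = -2.69*(-0.44)^i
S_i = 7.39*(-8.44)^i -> [7.39, -62.37, 526.42, -4442.95, 37498.53]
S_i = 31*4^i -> [31, 124, 496, 1984, 7936]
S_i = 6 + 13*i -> [6, 19, 32, 45, 58]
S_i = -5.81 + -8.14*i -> [-5.81, -13.95, -22.09, -30.23, -38.37]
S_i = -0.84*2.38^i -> [-0.84, -2.0, -4.76, -11.32, -26.95]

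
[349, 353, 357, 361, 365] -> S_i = 349 + 4*i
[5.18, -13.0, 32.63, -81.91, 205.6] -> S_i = 5.18*(-2.51)^i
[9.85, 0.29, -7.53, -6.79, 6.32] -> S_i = Random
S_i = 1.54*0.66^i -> [1.54, 1.02, 0.67, 0.44, 0.29]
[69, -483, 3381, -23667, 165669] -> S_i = 69*-7^i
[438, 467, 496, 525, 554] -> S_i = 438 + 29*i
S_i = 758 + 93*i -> [758, 851, 944, 1037, 1130]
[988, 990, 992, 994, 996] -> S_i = 988 + 2*i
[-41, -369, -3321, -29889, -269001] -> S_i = -41*9^i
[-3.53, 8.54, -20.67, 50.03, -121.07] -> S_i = -3.53*(-2.42)^i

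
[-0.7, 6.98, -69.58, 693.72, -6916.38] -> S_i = -0.70*(-9.97)^i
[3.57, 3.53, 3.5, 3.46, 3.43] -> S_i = 3.57*0.99^i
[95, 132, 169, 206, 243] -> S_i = 95 + 37*i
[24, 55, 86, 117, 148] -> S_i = 24 + 31*i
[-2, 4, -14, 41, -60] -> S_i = Random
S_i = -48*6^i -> [-48, -288, -1728, -10368, -62208]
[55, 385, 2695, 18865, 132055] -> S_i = 55*7^i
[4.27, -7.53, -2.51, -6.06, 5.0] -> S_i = Random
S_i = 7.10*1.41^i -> [7.1, 10.01, 14.12, 19.9, 28.06]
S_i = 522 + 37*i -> [522, 559, 596, 633, 670]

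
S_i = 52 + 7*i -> [52, 59, 66, 73, 80]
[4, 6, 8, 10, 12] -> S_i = 4 + 2*i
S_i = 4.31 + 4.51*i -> [4.31, 8.82, 13.33, 17.84, 22.35]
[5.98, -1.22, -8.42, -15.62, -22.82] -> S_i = 5.98 + -7.20*i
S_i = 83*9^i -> [83, 747, 6723, 60507, 544563]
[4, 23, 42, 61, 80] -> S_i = 4 + 19*i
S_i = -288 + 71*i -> [-288, -217, -146, -75, -4]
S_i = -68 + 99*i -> [-68, 31, 130, 229, 328]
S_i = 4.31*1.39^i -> [4.31, 5.99, 8.33, 11.58, 16.09]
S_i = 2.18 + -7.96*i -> [2.18, -5.78, -13.74, -21.7, -29.66]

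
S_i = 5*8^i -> [5, 40, 320, 2560, 20480]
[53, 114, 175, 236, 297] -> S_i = 53 + 61*i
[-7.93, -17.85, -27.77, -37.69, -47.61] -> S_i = -7.93 + -9.92*i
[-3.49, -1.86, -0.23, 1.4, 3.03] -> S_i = -3.49 + 1.63*i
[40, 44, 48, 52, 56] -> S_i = 40 + 4*i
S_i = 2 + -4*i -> [2, -2, -6, -10, -14]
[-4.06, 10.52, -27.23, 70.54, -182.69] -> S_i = -4.06*(-2.59)^i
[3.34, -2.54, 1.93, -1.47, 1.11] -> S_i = 3.34*(-0.76)^i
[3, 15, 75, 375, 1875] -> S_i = 3*5^i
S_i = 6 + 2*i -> [6, 8, 10, 12, 14]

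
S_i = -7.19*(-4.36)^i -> [-7.19, 31.35, -136.68, 595.92, -2598.21]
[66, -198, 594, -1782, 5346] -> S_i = 66*-3^i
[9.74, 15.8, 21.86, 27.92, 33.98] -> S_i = 9.74 + 6.06*i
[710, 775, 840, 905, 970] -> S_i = 710 + 65*i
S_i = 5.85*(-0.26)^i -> [5.85, -1.52, 0.4, -0.1, 0.03]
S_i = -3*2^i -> [-3, -6, -12, -24, -48]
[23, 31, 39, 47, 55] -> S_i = 23 + 8*i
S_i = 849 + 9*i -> [849, 858, 867, 876, 885]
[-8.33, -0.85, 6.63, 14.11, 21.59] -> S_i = -8.33 + 7.48*i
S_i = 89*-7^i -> [89, -623, 4361, -30527, 213689]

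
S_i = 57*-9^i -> [57, -513, 4617, -41553, 373977]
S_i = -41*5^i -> [-41, -205, -1025, -5125, -25625]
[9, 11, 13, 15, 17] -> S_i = 9 + 2*i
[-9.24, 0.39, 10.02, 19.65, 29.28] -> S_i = -9.24 + 9.63*i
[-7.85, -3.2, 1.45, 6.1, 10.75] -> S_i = -7.85 + 4.65*i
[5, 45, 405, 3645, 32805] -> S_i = 5*9^i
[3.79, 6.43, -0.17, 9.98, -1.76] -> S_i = Random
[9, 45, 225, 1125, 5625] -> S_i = 9*5^i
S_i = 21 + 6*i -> [21, 27, 33, 39, 45]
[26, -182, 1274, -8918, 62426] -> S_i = 26*-7^i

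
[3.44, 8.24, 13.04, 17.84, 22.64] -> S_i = 3.44 + 4.80*i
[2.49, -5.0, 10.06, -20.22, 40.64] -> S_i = 2.49*(-2.01)^i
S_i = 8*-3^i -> [8, -24, 72, -216, 648]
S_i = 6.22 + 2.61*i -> [6.22, 8.83, 11.44, 14.05, 16.66]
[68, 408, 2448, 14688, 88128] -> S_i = 68*6^i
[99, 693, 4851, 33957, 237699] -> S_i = 99*7^i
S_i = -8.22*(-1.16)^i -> [-8.22, 9.54, -11.06, 12.83, -14.88]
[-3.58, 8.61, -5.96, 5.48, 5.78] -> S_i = Random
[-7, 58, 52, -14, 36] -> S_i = Random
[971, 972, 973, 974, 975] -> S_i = 971 + 1*i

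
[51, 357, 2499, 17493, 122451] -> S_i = 51*7^i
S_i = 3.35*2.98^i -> [3.35, 9.98, 29.75, 88.65, 264.19]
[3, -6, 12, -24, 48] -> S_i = 3*-2^i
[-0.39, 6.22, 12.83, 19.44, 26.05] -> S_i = -0.39 + 6.61*i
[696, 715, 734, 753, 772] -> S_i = 696 + 19*i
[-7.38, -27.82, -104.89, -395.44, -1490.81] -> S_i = -7.38*3.77^i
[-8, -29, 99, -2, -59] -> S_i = Random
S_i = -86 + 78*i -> [-86, -8, 70, 148, 226]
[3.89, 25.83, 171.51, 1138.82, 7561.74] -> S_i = 3.89*6.64^i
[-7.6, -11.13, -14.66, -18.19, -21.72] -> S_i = -7.60 + -3.53*i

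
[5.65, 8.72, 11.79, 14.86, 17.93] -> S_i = 5.65 + 3.07*i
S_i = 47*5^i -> [47, 235, 1175, 5875, 29375]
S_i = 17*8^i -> [17, 136, 1088, 8704, 69632]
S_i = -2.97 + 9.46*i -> [-2.97, 6.49, 15.95, 25.41, 34.87]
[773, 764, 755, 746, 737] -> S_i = 773 + -9*i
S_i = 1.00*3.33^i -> [1.0, 3.33, 11.09, 36.93, 122.96]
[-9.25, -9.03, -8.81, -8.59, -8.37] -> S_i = -9.25 + 0.22*i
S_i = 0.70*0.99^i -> [0.7, 0.69, 0.69, 0.68, 0.67]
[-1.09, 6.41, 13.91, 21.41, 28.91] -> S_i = -1.09 + 7.50*i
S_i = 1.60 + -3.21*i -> [1.6, -1.61, -4.82, -8.03, -11.24]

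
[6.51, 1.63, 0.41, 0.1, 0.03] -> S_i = 6.51*0.25^i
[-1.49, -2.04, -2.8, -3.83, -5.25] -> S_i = -1.49*1.37^i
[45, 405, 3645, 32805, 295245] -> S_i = 45*9^i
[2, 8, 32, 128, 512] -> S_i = 2*4^i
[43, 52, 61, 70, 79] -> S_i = 43 + 9*i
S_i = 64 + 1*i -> [64, 65, 66, 67, 68]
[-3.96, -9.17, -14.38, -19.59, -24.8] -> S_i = -3.96 + -5.21*i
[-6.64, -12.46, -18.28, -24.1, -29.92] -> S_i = -6.64 + -5.82*i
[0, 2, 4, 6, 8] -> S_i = 0 + 2*i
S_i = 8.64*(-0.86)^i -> [8.64, -7.43, 6.39, -5.5, 4.73]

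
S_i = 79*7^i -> [79, 553, 3871, 27097, 189679]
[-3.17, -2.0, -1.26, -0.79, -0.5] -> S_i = -3.17*0.63^i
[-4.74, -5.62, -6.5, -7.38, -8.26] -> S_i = -4.74 + -0.88*i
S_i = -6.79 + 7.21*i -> [-6.79, 0.42, 7.63, 14.84, 22.05]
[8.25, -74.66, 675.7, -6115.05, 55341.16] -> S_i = 8.25*(-9.05)^i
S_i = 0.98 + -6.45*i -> [0.98, -5.47, -11.92, -18.37, -24.82]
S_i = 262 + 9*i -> [262, 271, 280, 289, 298]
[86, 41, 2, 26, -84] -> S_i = Random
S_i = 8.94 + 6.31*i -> [8.94, 15.25, 21.56, 27.87, 34.18]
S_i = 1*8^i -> [1, 8, 64, 512, 4096]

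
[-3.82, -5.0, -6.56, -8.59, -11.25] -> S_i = -3.82*1.31^i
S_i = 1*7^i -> [1, 7, 49, 343, 2401]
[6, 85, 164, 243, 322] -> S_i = 6 + 79*i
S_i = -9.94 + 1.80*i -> [-9.94, -8.14, -6.34, -4.54, -2.74]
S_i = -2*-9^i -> [-2, 18, -162, 1458, -13122]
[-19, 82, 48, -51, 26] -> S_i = Random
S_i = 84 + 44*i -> [84, 128, 172, 216, 260]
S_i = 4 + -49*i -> [4, -45, -94, -143, -192]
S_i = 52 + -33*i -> [52, 19, -14, -47, -80]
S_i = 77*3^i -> [77, 231, 693, 2079, 6237]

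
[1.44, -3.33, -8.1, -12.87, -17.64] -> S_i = 1.44 + -4.77*i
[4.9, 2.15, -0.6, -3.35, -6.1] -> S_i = 4.90 + -2.75*i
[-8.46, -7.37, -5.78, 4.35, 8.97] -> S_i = Random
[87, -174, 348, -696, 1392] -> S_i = 87*-2^i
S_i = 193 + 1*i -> [193, 194, 195, 196, 197]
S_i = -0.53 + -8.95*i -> [-0.53, -9.48, -18.43, -27.38, -36.33]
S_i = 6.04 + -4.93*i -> [6.04, 1.11, -3.82, -8.75, -13.68]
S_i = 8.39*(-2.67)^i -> [8.39, -22.4, 59.81, -159.7, 426.39]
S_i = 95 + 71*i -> [95, 166, 237, 308, 379]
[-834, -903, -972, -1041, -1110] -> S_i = -834 + -69*i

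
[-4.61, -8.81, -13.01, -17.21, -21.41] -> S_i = -4.61 + -4.20*i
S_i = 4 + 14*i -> [4, 18, 32, 46, 60]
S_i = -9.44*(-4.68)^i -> [-9.44, 44.18, -206.76, 967.63, -4528.51]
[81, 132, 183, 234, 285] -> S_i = 81 + 51*i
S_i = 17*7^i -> [17, 119, 833, 5831, 40817]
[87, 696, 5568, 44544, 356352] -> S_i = 87*8^i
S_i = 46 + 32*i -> [46, 78, 110, 142, 174]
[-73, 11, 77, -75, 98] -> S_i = Random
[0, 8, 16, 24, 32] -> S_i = 0 + 8*i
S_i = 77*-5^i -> [77, -385, 1925, -9625, 48125]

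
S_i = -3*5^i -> [-3, -15, -75, -375, -1875]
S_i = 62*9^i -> [62, 558, 5022, 45198, 406782]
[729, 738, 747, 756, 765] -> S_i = 729 + 9*i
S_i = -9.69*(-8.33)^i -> [-9.69, 80.72, -672.38, 5600.91, -46655.6]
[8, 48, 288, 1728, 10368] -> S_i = 8*6^i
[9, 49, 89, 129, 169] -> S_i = 9 + 40*i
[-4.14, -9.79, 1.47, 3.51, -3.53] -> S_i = Random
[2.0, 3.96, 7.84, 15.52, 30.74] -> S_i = 2.00*1.98^i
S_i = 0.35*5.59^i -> [0.35, 1.96, 10.94, 61.14, 341.76]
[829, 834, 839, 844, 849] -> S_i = 829 + 5*i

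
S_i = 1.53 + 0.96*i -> [1.53, 2.49, 3.45, 4.41, 5.37]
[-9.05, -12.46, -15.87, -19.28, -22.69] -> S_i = -9.05 + -3.41*i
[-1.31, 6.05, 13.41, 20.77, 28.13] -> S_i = -1.31 + 7.36*i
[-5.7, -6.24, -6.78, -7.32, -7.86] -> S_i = -5.70 + -0.54*i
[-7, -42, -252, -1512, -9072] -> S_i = -7*6^i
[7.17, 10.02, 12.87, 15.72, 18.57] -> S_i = 7.17 + 2.85*i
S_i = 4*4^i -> [4, 16, 64, 256, 1024]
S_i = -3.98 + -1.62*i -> [-3.98, -5.6, -7.22, -8.84, -10.46]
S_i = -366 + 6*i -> [-366, -360, -354, -348, -342]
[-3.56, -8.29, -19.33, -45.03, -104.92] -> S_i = -3.56*2.33^i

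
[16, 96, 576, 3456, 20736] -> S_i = 16*6^i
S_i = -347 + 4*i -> [-347, -343, -339, -335, -331]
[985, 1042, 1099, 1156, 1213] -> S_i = 985 + 57*i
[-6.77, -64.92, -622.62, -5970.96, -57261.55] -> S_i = -6.77*9.59^i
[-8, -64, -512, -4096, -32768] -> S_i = -8*8^i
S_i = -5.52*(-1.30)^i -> [-5.52, 7.18, -9.33, 12.13, -15.77]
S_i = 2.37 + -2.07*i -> [2.37, 0.3, -1.77, -3.84, -5.91]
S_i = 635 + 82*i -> [635, 717, 799, 881, 963]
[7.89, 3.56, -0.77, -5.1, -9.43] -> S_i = 7.89 + -4.33*i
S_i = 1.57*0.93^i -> [1.57, 1.46, 1.36, 1.26, 1.17]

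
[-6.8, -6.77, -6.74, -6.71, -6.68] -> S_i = -6.80 + 0.03*i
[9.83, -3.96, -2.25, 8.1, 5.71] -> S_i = Random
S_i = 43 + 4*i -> [43, 47, 51, 55, 59]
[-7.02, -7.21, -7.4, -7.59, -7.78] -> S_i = -7.02 + -0.19*i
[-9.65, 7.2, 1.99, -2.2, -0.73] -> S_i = Random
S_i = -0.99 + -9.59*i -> [-0.99, -10.58, -20.17, -29.76, -39.35]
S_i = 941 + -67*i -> [941, 874, 807, 740, 673]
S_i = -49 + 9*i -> [-49, -40, -31, -22, -13]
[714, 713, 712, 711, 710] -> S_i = 714 + -1*i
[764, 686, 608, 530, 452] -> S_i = 764 + -78*i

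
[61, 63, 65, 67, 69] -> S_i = 61 + 2*i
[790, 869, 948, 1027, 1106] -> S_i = 790 + 79*i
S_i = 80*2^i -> [80, 160, 320, 640, 1280]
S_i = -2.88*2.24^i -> [-2.88, -6.45, -14.45, -32.37, -72.51]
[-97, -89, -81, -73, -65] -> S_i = -97 + 8*i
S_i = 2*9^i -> [2, 18, 162, 1458, 13122]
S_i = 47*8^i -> [47, 376, 3008, 24064, 192512]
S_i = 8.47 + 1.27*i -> [8.47, 9.74, 11.01, 12.28, 13.55]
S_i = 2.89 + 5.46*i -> [2.89, 8.35, 13.81, 19.27, 24.73]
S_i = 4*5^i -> [4, 20, 100, 500, 2500]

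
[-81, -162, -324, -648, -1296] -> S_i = -81*2^i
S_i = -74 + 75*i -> [-74, 1, 76, 151, 226]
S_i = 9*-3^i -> [9, -27, 81, -243, 729]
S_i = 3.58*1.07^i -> [3.58, 3.83, 4.1, 4.39, 4.69]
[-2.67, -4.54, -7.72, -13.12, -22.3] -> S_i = -2.67*1.70^i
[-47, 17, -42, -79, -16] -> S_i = Random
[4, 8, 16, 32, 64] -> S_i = 4*2^i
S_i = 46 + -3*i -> [46, 43, 40, 37, 34]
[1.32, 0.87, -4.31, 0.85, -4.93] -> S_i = Random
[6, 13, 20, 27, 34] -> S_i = 6 + 7*i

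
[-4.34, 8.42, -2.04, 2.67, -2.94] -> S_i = Random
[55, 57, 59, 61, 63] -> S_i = 55 + 2*i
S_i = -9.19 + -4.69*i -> [-9.19, -13.88, -18.57, -23.26, -27.95]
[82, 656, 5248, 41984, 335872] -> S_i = 82*8^i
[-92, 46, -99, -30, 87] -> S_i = Random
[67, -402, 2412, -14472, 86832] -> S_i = 67*-6^i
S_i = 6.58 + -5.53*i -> [6.58, 1.05, -4.48, -10.01, -15.54]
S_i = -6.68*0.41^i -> [-6.68, -2.74, -1.12, -0.46, -0.19]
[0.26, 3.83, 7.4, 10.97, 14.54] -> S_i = 0.26 + 3.57*i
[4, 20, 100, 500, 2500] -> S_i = 4*5^i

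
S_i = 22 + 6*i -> [22, 28, 34, 40, 46]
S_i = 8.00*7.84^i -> [8.0, 62.72, 491.72, 3855.12, 30224.16]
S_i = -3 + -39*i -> [-3, -42, -81, -120, -159]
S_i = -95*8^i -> [-95, -760, -6080, -48640, -389120]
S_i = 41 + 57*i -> [41, 98, 155, 212, 269]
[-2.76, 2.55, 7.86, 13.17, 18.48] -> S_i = -2.76 + 5.31*i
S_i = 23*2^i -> [23, 46, 92, 184, 368]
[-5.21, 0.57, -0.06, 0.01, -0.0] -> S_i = -5.21*(-0.11)^i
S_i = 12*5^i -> [12, 60, 300, 1500, 7500]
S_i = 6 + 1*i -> [6, 7, 8, 9, 10]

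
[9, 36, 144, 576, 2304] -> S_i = 9*4^i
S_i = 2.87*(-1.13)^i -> [2.87, -3.24, 3.66, -4.14, 4.68]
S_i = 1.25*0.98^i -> [1.25, 1.23, 1.2, 1.18, 1.15]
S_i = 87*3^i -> [87, 261, 783, 2349, 7047]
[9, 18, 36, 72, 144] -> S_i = 9*2^i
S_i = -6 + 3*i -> [-6, -3, 0, 3, 6]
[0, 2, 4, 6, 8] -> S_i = 0 + 2*i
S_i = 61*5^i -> [61, 305, 1525, 7625, 38125]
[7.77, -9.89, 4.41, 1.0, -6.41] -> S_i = Random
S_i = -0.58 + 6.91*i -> [-0.58, 6.33, 13.24, 20.15, 27.06]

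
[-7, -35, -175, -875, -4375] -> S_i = -7*5^i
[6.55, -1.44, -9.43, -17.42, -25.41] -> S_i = 6.55 + -7.99*i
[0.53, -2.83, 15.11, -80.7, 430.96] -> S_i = 0.53*(-5.34)^i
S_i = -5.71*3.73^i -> [-5.71, -21.3, -79.44, -296.32, -1105.28]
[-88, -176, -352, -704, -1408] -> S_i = -88*2^i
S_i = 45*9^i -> [45, 405, 3645, 32805, 295245]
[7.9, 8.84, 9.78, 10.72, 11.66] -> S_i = 7.90 + 0.94*i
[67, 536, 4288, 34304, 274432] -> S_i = 67*8^i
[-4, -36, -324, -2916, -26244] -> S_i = -4*9^i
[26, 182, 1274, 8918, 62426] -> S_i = 26*7^i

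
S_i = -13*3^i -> [-13, -39, -117, -351, -1053]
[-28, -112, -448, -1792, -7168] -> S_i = -28*4^i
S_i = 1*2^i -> [1, 2, 4, 8, 16]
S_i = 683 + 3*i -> [683, 686, 689, 692, 695]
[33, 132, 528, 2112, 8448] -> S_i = 33*4^i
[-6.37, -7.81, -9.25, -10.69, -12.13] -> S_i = -6.37 + -1.44*i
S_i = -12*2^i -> [-12, -24, -48, -96, -192]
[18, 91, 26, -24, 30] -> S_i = Random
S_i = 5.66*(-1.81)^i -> [5.66, -10.24, 18.54, -33.56, 60.75]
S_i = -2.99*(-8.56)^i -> [-2.99, 25.59, -219.09, 1875.39, -16053.37]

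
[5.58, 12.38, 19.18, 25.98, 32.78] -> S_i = 5.58 + 6.80*i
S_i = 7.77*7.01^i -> [7.77, 54.47, 381.82, 2676.55, 18762.6]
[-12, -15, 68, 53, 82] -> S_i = Random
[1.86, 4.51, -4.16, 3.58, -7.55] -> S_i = Random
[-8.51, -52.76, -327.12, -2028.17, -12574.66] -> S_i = -8.51*6.20^i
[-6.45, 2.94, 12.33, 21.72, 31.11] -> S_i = -6.45 + 9.39*i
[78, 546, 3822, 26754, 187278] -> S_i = 78*7^i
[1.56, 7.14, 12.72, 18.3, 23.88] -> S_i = 1.56 + 5.58*i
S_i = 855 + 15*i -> [855, 870, 885, 900, 915]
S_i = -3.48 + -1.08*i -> [-3.48, -4.56, -5.64, -6.72, -7.8]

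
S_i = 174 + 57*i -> [174, 231, 288, 345, 402]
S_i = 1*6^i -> [1, 6, 36, 216, 1296]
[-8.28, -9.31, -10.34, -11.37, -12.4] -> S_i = -8.28 + -1.03*i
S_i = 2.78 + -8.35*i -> [2.78, -5.57, -13.92, -22.27, -30.62]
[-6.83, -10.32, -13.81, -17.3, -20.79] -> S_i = -6.83 + -3.49*i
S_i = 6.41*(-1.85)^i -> [6.41, -11.86, 21.94, -40.59, 75.08]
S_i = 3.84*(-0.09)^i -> [3.84, -0.35, 0.03, -0.0, 0.0]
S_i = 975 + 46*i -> [975, 1021, 1067, 1113, 1159]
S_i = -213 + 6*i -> [-213, -207, -201, -195, -189]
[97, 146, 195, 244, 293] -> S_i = 97 + 49*i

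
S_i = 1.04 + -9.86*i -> [1.04, -8.82, -18.68, -28.54, -38.4]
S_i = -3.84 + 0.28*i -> [-3.84, -3.56, -3.28, -3.0, -2.72]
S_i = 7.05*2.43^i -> [7.05, 17.13, 41.63, 101.16, 245.82]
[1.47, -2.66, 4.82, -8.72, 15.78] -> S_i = 1.47*(-1.81)^i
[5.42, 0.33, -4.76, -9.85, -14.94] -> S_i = 5.42 + -5.09*i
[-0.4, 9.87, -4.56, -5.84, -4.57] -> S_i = Random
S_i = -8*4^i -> [-8, -32, -128, -512, -2048]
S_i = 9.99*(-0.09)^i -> [9.99, -0.9, 0.08, -0.01, 0.0]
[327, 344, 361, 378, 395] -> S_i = 327 + 17*i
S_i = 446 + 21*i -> [446, 467, 488, 509, 530]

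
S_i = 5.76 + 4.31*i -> [5.76, 10.07, 14.38, 18.69, 23.0]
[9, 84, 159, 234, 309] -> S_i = 9 + 75*i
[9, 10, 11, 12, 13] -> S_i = 9 + 1*i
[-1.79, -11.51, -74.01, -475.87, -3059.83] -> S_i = -1.79*6.43^i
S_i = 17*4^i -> [17, 68, 272, 1088, 4352]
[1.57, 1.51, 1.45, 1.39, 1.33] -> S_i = 1.57*0.96^i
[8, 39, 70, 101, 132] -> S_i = 8 + 31*i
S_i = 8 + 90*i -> [8, 98, 188, 278, 368]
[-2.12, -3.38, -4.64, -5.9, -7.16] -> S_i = -2.12 + -1.26*i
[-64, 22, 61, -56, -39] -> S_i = Random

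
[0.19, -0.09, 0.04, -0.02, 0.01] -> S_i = 0.19*(-0.45)^i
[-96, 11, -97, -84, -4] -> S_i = Random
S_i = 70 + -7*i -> [70, 63, 56, 49, 42]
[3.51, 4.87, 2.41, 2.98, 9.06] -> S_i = Random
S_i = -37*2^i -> [-37, -74, -148, -296, -592]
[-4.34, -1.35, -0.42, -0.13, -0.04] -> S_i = -4.34*0.31^i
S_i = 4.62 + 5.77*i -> [4.62, 10.39, 16.16, 21.93, 27.7]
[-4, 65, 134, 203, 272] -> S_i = -4 + 69*i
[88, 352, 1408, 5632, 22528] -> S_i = 88*4^i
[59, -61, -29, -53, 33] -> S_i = Random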